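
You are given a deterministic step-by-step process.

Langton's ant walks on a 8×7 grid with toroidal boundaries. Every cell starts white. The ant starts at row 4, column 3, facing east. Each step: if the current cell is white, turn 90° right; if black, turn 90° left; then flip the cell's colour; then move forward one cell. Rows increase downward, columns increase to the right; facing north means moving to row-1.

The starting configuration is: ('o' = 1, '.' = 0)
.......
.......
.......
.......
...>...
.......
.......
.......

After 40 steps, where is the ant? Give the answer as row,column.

step 0: .......
.......
.......
.......
...>...
.......
.......
.......
step 1: .......
.......
.......
.......
...o...
...v...
.......
.......
step 2: .......
.......
.......
.......
...o...
..<o...
.......
.......
step 3: .......
.......
.......
.......
..^o...
..oo...
.......
.......
step 4: .......
.......
.......
.......
..o>...
..oo...
.......
.......
step 5: .......
.......
.......
...^...
..o....
..oo...
.......
.......
step 6: .......
.......
.......
...o>..
..o....
..oo...
.......
.......
step 7: .......
.......
.......
...oo..
..o.v..
..oo...
.......
.......
step 8: .......
.......
.......
...oo..
..o<o..
..oo...
.......
.......
step 9: .......
.......
.......
...^o..
..ooo..
..oo...
.......
.......
step 10: .......
.......
.......
..<.o..
..ooo..
..oo...
.......
.......
step 11: .......
.......
..^....
..o.o..
..ooo..
..oo...
.......
.......
step 12: .......
.......
..o>...
..o.o..
..ooo..
..oo...
.......
.......
step 13: .......
.......
..oo...
..ovo..
..ooo..
..oo...
.......
.......
step 14: .......
.......
..oo...
..<oo..
..ooo..
..oo...
.......
.......
step 15: .......
.......
..oo...
...oo..
..voo..
..oo...
.......
.......
step 16: .......
.......
..oo...
...oo..
...>o..
..oo...
.......
.......
step 17: .......
.......
..oo...
...^o..
....o..
..oo...
.......
.......
step 18: .......
.......
..oo...
..<.o..
....o..
..oo...
.......
.......
step 19: .......
.......
..^o...
..o.o..
....o..
..oo...
.......
.......
step 20: .......
.......
.<.o...
..o.o..
....o..
..oo...
.......
.......
step 21: .......
.^.....
.o.o...
..o.o..
....o..
..oo...
.......
.......
step 22: .......
.o>....
.o.o...
..o.o..
....o..
..oo...
.......
.......
step 23: .......
.oo....
.ovo...
..o.o..
....o..
..oo...
.......
.......
step 24: .......
.oo....
.<oo...
..o.o..
....o..
..oo...
.......
.......
step 25: .......
.oo....
..oo...
.vo.o..
....o..
..oo...
.......
.......
step 26: .......
.oo....
..oo...
<oo.o..
....o..
..oo...
.......
.......
step 27: .......
.oo....
^.oo...
ooo.o..
....o..
..oo...
.......
.......
step 28: .......
.oo....
o>oo...
ooo.o..
....o..
..oo...
.......
.......
step 29: .......
.oo....
oooo...
ovo.o..
....o..
..oo...
.......
.......
step 30: .......
.oo....
oooo...
o.>.o..
....o..
..oo...
.......
.......
step 31: .......
.oo....
oo^o...
o...o..
....o..
..oo...
.......
.......
step 32: .......
.oo....
o<.o...
o...o..
....o..
..oo...
.......
.......
step 33: .......
.oo....
o..o...
ov..o..
....o..
..oo...
.......
.......
step 34: .......
.oo....
o..o...
<o..o..
....o..
..oo...
.......
.......
step 35: .......
.oo....
o..o...
.o..o..
v...o..
..oo...
.......
.......
step 36: .......
.oo....
o..o...
.o..o..
o...o.<
..oo...
.......
.......
step 37: .......
.oo....
o..o...
.o..o.^
o...o.o
..oo...
.......
.......
step 38: .......
.oo....
o..o...
>o..o.o
o...o.o
..oo...
.......
.......
step 39: .......
.oo....
o..o...
oo..o.o
v...o.o
..oo...
.......
.......
step 40: .......
.oo....
o..o...
oo..o.o
.>..o.o
..oo...
.......
.......

4,1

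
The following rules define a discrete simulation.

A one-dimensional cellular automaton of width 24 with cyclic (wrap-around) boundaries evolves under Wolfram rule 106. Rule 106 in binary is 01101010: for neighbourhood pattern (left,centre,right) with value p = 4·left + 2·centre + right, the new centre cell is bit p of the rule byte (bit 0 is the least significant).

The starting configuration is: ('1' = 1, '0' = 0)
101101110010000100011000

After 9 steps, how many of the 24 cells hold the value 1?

11

k=0  101101110010000100011000
k=1  011111010100001000111001
k=2  110001101000010001101010
k=3  110011110000100011110101
k=4  010110010001000110011011
k=5  101110100010001110111111
k=6  111011000100011011100000
k=7  101111001000111110100001
k=8  111001010001100011000011
k=9  001010100011100111000110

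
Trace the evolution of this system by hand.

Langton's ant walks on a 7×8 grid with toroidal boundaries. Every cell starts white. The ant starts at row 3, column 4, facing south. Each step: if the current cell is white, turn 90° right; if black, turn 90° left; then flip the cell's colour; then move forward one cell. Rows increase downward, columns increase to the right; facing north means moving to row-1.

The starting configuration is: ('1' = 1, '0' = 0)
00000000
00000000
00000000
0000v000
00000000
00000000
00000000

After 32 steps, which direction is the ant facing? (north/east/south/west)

0) 00000000
00000000
00000000
0000v000
00000000
00000000
00000000
1) 00000000
00000000
00000000
000<1000
00000000
00000000
00000000
2) 00000000
00000000
000^0000
00011000
00000000
00000000
00000000
3) 00000000
00000000
0001>000
00011000
00000000
00000000
00000000
4) 00000000
00000000
00011000
0001v000
00000000
00000000
00000000
5) 00000000
00000000
00011000
00010>00
00000000
00000000
00000000
6) 00000000
00000000
00011000
00010100
00000v00
00000000
00000000
7) 00000000
00000000
00011000
00010100
0000<100
00000000
00000000
8) 00000000
00000000
00011000
0001^100
00001100
00000000
00000000
9) 00000000
00000000
00011000
00011>00
00001100
00000000
00000000
10) 00000000
00000000
00011^00
00011000
00001100
00000000
00000000
11) 00000000
00000000
000111>0
00011000
00001100
00000000
00000000
12) 00000000
00000000
00011110
000110v0
00001100
00000000
00000000
13) 00000000
00000000
00011110
00011<10
00001100
00000000
00000000
14) 00000000
00000000
00011^10
00011110
00001100
00000000
00000000
15) 00000000
00000000
0001<010
00011110
00001100
00000000
00000000
16) 00000000
00000000
00010010
0001v110
00001100
00000000
00000000
17) 00000000
00000000
00010010
00010>10
00001100
00000000
00000000
18) 00000000
00000000
00010^10
00010010
00001100
00000000
00000000
19) 00000000
00000000
000101>0
00010010
00001100
00000000
00000000
20) 00000000
000000^0
00010100
00010010
00001100
00000000
00000000
21) 00000000
0000001>
00010100
00010010
00001100
00000000
00000000
22) 00000000
00000011
0001010v
00010010
00001100
00000000
00000000
23) 00000000
00000011
000101<1
00010010
00001100
00000000
00000000
24) 00000000
000000^1
00010111
00010010
00001100
00000000
00000000
25) 00000000
00000<01
00010111
00010010
00001100
00000000
00000000
26) 00000^00
00000101
00010111
00010010
00001100
00000000
00000000
27) 000001>0
00000101
00010111
00010010
00001100
00000000
00000000
28) 00000110
000001v1
00010111
00010010
00001100
00000000
00000000
29) 00000110
00000<11
00010111
00010010
00001100
00000000
00000000
30) 00000110
00000011
00010v11
00010010
00001100
00000000
00000000
31) 00000110
00000011
000100>1
00010010
00001100
00000000
00000000
32) 00000110
000000^1
00010001
00010010
00001100
00000000
00000000

north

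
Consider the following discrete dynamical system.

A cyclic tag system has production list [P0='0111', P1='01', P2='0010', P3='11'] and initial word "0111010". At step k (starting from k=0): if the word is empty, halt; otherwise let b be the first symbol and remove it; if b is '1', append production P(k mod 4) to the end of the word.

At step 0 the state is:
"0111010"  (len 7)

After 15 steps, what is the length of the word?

14

step 0: "0111010"  (len 7)
step 1: "111010"  (len 6)
step 2: "1101001"  (len 7)
step 3: "1010010010"  (len 10)
step 4: "01001001011"  (len 11)
step 5: "1001001011"  (len 10)
step 6: "00100101101"  (len 11)
step 7: "0100101101"  (len 10)
step 8: "100101101"  (len 9)
step 9: "001011010111"  (len 12)
step 10: "01011010111"  (len 11)
step 11: "1011010111"  (len 10)
step 12: "01101011111"  (len 11)
step 13: "1101011111"  (len 10)
step 14: "10101111101"  (len 11)
step 15: "01011111010010"  (len 14)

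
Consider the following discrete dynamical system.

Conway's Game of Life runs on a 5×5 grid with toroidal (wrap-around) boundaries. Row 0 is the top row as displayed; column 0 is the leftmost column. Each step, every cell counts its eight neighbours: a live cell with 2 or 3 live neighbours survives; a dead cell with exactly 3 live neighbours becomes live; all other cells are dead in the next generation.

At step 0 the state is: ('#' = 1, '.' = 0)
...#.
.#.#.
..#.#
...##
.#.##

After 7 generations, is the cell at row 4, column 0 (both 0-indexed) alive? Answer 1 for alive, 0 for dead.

1

k=0  ...#.
.#.#.
..#.#
...##
.#.##
k=1  #..#.
...##
#.#.#
.....
#....
k=2  #..#.
.##..
#...#
##..#
....#
k=3  #####
.###.
..###
.#.#.
.#.#.
k=4  .....
.....
#...#
##...
.....
k=5  .....
.....
##..#
##..#
.....
k=6  .....
#....
.#..#
.#..#
#....
k=7  .....
#....
.#..#
.#..#
#....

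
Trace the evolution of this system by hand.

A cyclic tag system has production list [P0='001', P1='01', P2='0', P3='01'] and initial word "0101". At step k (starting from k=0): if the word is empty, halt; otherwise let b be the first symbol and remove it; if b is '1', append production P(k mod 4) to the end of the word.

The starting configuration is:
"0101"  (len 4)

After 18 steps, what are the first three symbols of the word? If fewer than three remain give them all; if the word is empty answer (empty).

step 0: "0101"  (len 4)
step 1: "101"  (len 3)
step 2: "0101"  (len 4)
step 3: "101"  (len 3)
step 4: "0101"  (len 4)
step 5: "101"  (len 3)
step 6: "0101"  (len 4)
step 7: "101"  (len 3)
step 8: "0101"  (len 4)
step 9: "101"  (len 3)
step 10: "0101"  (len 4)
step 11: "101"  (len 3)
step 12: "0101"  (len 4)
step 13: "101"  (len 3)
step 14: "0101"  (len 4)
step 15: "101"  (len 3)
step 16: "0101"  (len 4)
step 17: "101"  (len 3)
step 18: "0101"  (len 4)

010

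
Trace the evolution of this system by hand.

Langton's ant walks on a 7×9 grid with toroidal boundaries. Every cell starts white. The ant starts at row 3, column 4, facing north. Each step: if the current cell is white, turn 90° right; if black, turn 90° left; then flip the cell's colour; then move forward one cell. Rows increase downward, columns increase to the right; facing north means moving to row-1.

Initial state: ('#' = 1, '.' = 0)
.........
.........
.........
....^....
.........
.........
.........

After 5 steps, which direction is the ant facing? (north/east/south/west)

step 0: .........
.........
.........
....^....
.........
.........
.........
step 1: .........
.........
.........
....#>...
.........
.........
.........
step 2: .........
.........
.........
....##...
.....v...
.........
.........
step 3: .........
.........
.........
....##...
....<#...
.........
.........
step 4: .........
.........
.........
....^#...
....##...
.........
.........
step 5: .........
.........
.........
...<.#...
....##...
.........
.........

west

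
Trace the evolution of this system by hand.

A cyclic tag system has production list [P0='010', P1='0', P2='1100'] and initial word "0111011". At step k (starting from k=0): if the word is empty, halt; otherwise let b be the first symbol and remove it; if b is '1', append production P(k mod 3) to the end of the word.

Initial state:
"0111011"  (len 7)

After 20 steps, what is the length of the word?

gen 0: "0111011"  (len 7)
gen 1: "111011"  (len 6)
gen 2: "110110"  (len 6)
gen 3: "101101100"  (len 9)
gen 4: "01101100010"  (len 11)
gen 5: "1101100010"  (len 10)
gen 6: "1011000101100"  (len 13)
gen 7: "011000101100010"  (len 15)
gen 8: "11000101100010"  (len 14)
gen 9: "10001011000101100"  (len 17)
gen 10: "0001011000101100010"  (len 19)
gen 11: "001011000101100010"  (len 18)
gen 12: "01011000101100010"  (len 17)
gen 13: "1011000101100010"  (len 16)
gen 14: "0110001011000100"  (len 16)
gen 15: "110001011000100"  (len 15)
gen 16: "10001011000100010"  (len 17)
gen 17: "00010110001000100"  (len 17)
gen 18: "0010110001000100"  (len 16)
gen 19: "010110001000100"  (len 15)
gen 20: "10110001000100"  (len 14)

14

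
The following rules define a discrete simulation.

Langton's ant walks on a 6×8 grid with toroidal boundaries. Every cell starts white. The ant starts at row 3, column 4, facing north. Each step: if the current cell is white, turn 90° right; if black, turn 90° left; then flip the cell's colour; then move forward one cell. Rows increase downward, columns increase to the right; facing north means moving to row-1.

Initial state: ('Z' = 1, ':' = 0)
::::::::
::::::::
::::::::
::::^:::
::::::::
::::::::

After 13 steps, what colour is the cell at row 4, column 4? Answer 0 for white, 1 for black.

gen 0: ::::::::
::::::::
::::::::
::::^:::
::::::::
::::::::
gen 1: ::::::::
::::::::
::::::::
::::Z>::
::::::::
::::::::
gen 2: ::::::::
::::::::
::::::::
::::ZZ::
:::::v::
::::::::
gen 3: ::::::::
::::::::
::::::::
::::ZZ::
::::<Z::
::::::::
gen 4: ::::::::
::::::::
::::::::
::::^Z::
::::ZZ::
::::::::
gen 5: ::::::::
::::::::
::::::::
:::<:Z::
::::ZZ::
::::::::
gen 6: ::::::::
::::::::
:::^::::
:::Z:Z::
::::ZZ::
::::::::
gen 7: ::::::::
::::::::
:::Z>:::
:::Z:Z::
::::ZZ::
::::::::
gen 8: ::::::::
::::::::
:::ZZ:::
:::ZvZ::
::::ZZ::
::::::::
gen 9: ::::::::
::::::::
:::ZZ:::
:::<ZZ::
::::ZZ::
::::::::
gen 10: ::::::::
::::::::
:::ZZ:::
::::ZZ::
:::vZZ::
::::::::
gen 11: ::::::::
::::::::
:::ZZ:::
::::ZZ::
::<ZZZ::
::::::::
gen 12: ::::::::
::::::::
:::ZZ:::
::^:ZZ::
::ZZZZ::
::::::::
gen 13: ::::::::
::::::::
:::ZZ:::
::Z>ZZ::
::ZZZZ::
::::::::

1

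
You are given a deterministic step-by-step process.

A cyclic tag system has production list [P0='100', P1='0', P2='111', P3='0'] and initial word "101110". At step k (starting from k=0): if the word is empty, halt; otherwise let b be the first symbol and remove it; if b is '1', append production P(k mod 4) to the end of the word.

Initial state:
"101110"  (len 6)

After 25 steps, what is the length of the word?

0) "101110"  (len 6)
1) "01110100"  (len 8)
2) "1110100"  (len 7)
3) "110100111"  (len 9)
4) "101001110"  (len 9)
5) "01001110100"  (len 11)
6) "1001110100"  (len 10)
7) "001110100111"  (len 12)
8) "01110100111"  (len 11)
9) "1110100111"  (len 10)
10) "1101001110"  (len 10)
11) "101001110111"  (len 12)
12) "010011101110"  (len 12)
13) "10011101110"  (len 11)
14) "00111011100"  (len 11)
15) "0111011100"  (len 10)
16) "111011100"  (len 9)
17) "11011100100"  (len 11)
18) "10111001000"  (len 11)
19) "0111001000111"  (len 13)
20) "111001000111"  (len 12)
21) "11001000111100"  (len 14)
22) "10010001111000"  (len 14)
23) "0010001111000111"  (len 16)
24) "010001111000111"  (len 15)
25) "10001111000111"  (len 14)

14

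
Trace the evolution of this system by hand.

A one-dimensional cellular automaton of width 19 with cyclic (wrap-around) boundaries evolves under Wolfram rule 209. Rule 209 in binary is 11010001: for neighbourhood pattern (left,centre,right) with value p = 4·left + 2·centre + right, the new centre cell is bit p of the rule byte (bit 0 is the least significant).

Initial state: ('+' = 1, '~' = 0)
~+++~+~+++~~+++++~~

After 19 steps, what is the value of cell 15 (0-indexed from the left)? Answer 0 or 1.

1

gen 0: ~+++~+~+++~~+++++~~
gen 1: ~~++~~~~+++~~++++++
gen 2: +~~++++~~+++~~+++++
gen 3: ++~~++++~~+++~~++++
gen 4: +++~~++++~~+++~~+++
gen 5: ++++~~++++~~+++~~++
gen 6: +++++~~++++~~+++~~+
gen 7: ++++++~~++++~~+++~~
gen 8: ~++++++~~++++~~+++~
gen 9: ~~++++++~~++++~~+++
gen 10: +~~++++++~~++++~~++
gen 11: ++~~++++++~~++++~~+
gen 12: +++~~++++++~~++++~~
gen 13: ~+++~~++++++~~++++~
gen 14: ~~+++~~++++++~~++++
gen 15: +~~+++~~++++++~~+++
gen 16: ++~~+++~~++++++~~++
gen 17: +++~~+++~~++++++~~+
gen 18: ++++~~+++~~++++++~~
gen 19: ~++++~~+++~~++++++~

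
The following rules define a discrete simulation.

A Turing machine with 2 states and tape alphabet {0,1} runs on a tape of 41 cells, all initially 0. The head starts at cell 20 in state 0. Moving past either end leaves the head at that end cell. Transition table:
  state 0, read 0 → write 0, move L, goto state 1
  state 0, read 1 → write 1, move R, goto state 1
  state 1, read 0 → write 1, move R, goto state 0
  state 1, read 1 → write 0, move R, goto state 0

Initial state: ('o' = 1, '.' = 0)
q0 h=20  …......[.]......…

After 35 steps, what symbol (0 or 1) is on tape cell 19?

1

t=0: q0 h=20  …......[.]......…
t=1: q1 h=19  …......[.]......…
t=2: q0 h=20  ….....o[.]......…
t=3: q1 h=19  …......[o]......…
t=4: q0 h=20  …......[.]......…
t=5: q1 h=19  …......[.]......…
t=6: q0 h=20  ….....o[.]......…
t=7: q1 h=19  …......[o]......…
t=8: q0 h=20  …......[.]......…
t=9: q1 h=19  …......[.]......…
t=10: q0 h=20  ….....o[.]......…
t=11: q1 h=19  …......[o]......…
t=12: q0 h=20  …......[.]......…
t=13: q1 h=19  …......[.]......…
t=14: q0 h=20  ….....o[.]......…
t=15: q1 h=19  …......[o]......…
t=16: q0 h=20  …......[.]......…
t=17: q1 h=19  …......[.]......…
t=18: q0 h=20  ….....o[.]......…
t=19: q1 h=19  …......[o]......…
t=20: q0 h=20  …......[.]......…
t=21: q1 h=19  …......[.]......…
t=22: q0 h=20  ….....o[.]......…
t=23: q1 h=19  …......[o]......…
t=24: q0 h=20  …......[.]......…
t=25: q1 h=19  …......[.]......…
t=26: q0 h=20  ….....o[.]......…
t=27: q1 h=19  …......[o]......…
t=28: q0 h=20  …......[.]......…
t=29: q1 h=19  …......[.]......…
t=30: q0 h=20  ….....o[.]......…
t=31: q1 h=19  …......[o]......…
t=32: q0 h=20  …......[.]......…
t=33: q1 h=19  …......[.]......…
t=34: q0 h=20  ….....o[.]......…
t=35: q1 h=19  …......[o]......…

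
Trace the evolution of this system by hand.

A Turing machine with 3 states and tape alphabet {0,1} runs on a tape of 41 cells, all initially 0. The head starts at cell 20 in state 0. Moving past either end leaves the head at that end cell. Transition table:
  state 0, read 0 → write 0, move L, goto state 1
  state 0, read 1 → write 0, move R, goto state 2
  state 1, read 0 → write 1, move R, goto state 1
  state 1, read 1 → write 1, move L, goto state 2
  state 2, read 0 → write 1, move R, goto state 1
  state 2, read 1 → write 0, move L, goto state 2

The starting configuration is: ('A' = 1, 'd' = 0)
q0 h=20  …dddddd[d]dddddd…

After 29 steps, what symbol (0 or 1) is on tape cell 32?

1

step 0: q0 h=20  …dddddd[d]dddddd…
step 1: q1 h=19  …dddddd[d]dddddd…
step 2: q1 h=20  …dddddA[d]dddddd…
step 3: q1 h=21  …ddddAA[d]dddddd…
step 4: q1 h=22  …dddAAA[d]dddddd…
step 5: q1 h=23  …ddAAAA[d]dddddd…
step 6: q1 h=24  …dAAAAA[d]dddddd…
step 7: q1 h=25  …AAAAAA[d]dddddd…
step 8: q1 h=26  …AAAAAA[d]dddddd…
step 9: q1 h=27  …AAAAAA[d]dddddd…
step 10: q1 h=28  …AAAAAA[d]dddddd…
step 11: q1 h=29  …AAAAAA[d]dddddd…
step 12: q1 h=30  …AAAAAA[d]dddddd…
step 13: q1 h=31  …AAAAAA[d]dddddd…
step 14: q1 h=32  …AAAAAA[d]dddddd…
step 15: q1 h=33  …AAAAAA[d]dddddd…
step 16: q1 h=34  …AAAAAA[d]dddddd|
step 17: q1 h=35  …AAAAAA[d]ddddd|
step 18: q1 h=36  …AAAAAA[d]dddd|
step 19: q1 h=37  …AAAAAA[d]ddd|
step 20: q1 h=38  …AAAAAA[d]dd|
step 21: q1 h=39  …AAAAAA[d]d|
step 22: q1 h=40  …AAAAAA[d]|
step 23: q1 h=40  …AAAAAA[A]|
step 24: q2 h=39  …AAAAAA[A]A|
step 25: q2 h=38  …AAAAAA[A]dA|
step 26: q2 h=37  …AAAAAA[A]ddA|
step 27: q2 h=36  …AAAAAA[A]dddA|
step 28: q2 h=35  …AAAAAA[A]ddddA|
step 29: q2 h=34  …AAAAAA[A]dddddA|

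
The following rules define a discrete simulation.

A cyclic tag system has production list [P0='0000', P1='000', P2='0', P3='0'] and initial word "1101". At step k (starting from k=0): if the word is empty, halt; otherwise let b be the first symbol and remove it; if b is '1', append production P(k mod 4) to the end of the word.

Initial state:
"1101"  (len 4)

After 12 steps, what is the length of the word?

0

t=0: "1101"  (len 4)
t=1: "1010000"  (len 7)
t=2: "010000000"  (len 9)
t=3: "10000000"  (len 8)
t=4: "00000000"  (len 8)
t=5: "0000000"  (len 7)
t=6: "000000"  (len 6)
t=7: "00000"  (len 5)
t=8: "0000"  (len 4)
t=9: "000"  (len 3)
t=10: "00"  (len 2)
t=11: "0"  (len 1)
t=12: (halted — word empty)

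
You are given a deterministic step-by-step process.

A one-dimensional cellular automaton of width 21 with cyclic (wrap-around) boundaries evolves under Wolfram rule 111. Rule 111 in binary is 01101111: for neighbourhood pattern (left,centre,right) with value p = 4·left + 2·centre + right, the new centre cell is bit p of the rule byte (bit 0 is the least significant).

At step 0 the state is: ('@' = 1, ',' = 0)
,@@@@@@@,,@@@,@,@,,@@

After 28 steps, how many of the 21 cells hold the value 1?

13

step 0: ,@@@@@@@,,@@@,@,@,,@@
step 1: @@,,,,,@,@@,@@@@@,@@@
step 2: ,@,@@@@@@@@@@,,,@@@,,
step 3: @@@@,,,,,,,,@,@@@,@,@
step 4: ,,,@,@@@@@@@@@@,@@@@@
step 5: ,@@@@@,,,,,,,,@@@,,,@
step 6: @@,,,@,@@@@@@@@,@,@@@
step 7: ,@,@@@@@,,,,,,@@@@@,,
step 8: @@@@,,,@,@@@@@@,,,@,@
step 9: ,,,@,@@@@@,,,,@,@@@@@
step 10: ,@@@@@,,,@,@@@@@@,,,@
step 11: @@,,,@,@@@@@,,,,@,@@@
step 12: ,@,@@@@@,,,@,@@@@@@,,
step 13: @@@@,,,@,@@@@@,,,,@,@
step 14: ,,,@,@@@@@,,,@,@@@@@@
step 15: ,@@@@@,,,@,@@@@@,,,,@
step 16: @@,,,@,@@@@@,,,@,@@@@
step 17: ,@,@@@@@,,,@,@@@@@,,,
step 18: @@@@,,,@,@@@@@,,,@,@@
step 19: ,,,@,@@@@@,,,@,@@@@@,
step 20: @@@@@@,,,@,@@@@@,,,@,
step 21: @,,,,@,@@@@@,,,@,@@@@
step 22: @,@@@@@@,,,@,@@@@@,,,
step 23: @@@,,,,@,@@@@@,,,@,@@
step 24: ,,@,@@@@@@,,,@,@@@@@,
step 25: @@@@@,,,,@,@@@@@,,,@,
step 26: @,,,@,@@@@@@,,,@,@@@@
step 27: @,@@@@@,,,,@,@@@@@,,,
step 28: @@@,,,@,@@@@@@,,,@,@@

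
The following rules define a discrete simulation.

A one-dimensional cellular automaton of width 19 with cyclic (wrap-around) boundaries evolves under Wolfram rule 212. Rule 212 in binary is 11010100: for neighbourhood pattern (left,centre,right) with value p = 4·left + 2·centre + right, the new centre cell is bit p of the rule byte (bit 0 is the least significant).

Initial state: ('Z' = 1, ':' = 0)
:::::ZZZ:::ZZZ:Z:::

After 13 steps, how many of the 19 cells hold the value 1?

0) :::::ZZZ:::ZZZ:Z:::
1) ::::::ZZZ:::ZZ:ZZ::
2) :::::::ZZZ:::Z::ZZ:
3) ::::::::ZZZ::ZZ::ZZ
4) Z::::::::ZZZ::ZZ::Z
5) ZZ::::::::ZZZ::ZZ::
6) :ZZ::::::::ZZZ::ZZ:
7) ::ZZ::::::::ZZZ::ZZ
8) Z::ZZ::::::::ZZZ::Z
9) ZZ::ZZ::::::::ZZZ::
10) :ZZ::ZZ::::::::ZZZ:
11) ::ZZ::ZZ::::::::ZZZ
12) Z::ZZ::ZZ::::::::ZZ
13) ZZ::ZZ::ZZ::::::::Z

7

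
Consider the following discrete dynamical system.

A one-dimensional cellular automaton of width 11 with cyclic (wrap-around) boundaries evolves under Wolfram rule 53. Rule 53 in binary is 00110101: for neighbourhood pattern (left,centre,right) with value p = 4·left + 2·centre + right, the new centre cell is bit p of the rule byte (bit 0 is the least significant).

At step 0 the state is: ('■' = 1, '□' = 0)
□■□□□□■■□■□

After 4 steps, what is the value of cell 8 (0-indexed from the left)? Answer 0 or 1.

0) □■□□□□■■□■□
1) □■■■■□□□■■■
2) ■□□□□■■□□□□
3) ■■■■□□□■■■□
4) □□□□■■□□□□■

0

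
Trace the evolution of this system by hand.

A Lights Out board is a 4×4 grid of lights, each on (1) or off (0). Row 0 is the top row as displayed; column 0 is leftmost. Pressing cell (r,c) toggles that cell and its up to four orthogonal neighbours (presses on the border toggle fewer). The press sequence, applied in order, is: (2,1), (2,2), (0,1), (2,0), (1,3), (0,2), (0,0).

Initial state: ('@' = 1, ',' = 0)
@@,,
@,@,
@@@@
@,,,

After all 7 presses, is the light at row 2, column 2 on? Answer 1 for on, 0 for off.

gen 0: @@,,
@,@,
@@@@
@,,,
gen 1: @@,,
@@@,
,,,@
@@,,
gen 2: @@,,
@@,,
,@@,
@@@,
gen 3: ,,@,
@,,,
,@@,
@@@,
gen 4: ,,@,
,,,,
@,@,
,@@,
gen 5: ,,@@
,,@@
@,@@
,@@,
gen 6: ,@,,
,,,@
@,@@
,@@,
gen 7: @,,,
@,,@
@,@@
,@@,

1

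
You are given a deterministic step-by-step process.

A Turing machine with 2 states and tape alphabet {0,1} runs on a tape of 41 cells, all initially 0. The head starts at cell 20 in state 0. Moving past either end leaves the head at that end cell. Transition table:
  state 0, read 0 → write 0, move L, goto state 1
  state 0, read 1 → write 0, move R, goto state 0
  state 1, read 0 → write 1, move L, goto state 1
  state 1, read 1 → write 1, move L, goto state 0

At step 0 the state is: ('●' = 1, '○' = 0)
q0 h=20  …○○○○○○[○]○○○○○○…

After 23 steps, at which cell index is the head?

1

step 0: q0 h=20  …○○○○○○[○]○○○○○○…
step 1: q1 h=19  …○○○○○○[○]○○○○○○…
step 2: q1 h=18  …○○○○○○[○]●○○○○○…
step 3: q1 h=17  …○○○○○○[○]●●○○○○…
step 4: q1 h=16  …○○○○○○[○]●●●○○○…
step 5: q1 h=15  …○○○○○○[○]●●●●○○…
step 6: q1 h=14  …○○○○○○[○]●●●●●○…
step 7: q1 h=13  …○○○○○○[○]●●●●●●…
step 8: q1 h=12  …○○○○○○[○]●●●●●●…
step 9: q1 h=11  …○○○○○○[○]●●●●●●…
step 10: q1 h=10  …○○○○○○[○]●●●●●●…
step 11: q1 h= 9  …○○○○○○[○]●●●●●●…
step 12: q1 h= 8  …○○○○○○[○]●●●●●●…
step 13: q1 h= 7  …○○○○○○[○]●●●●●●…
step 14: q1 h= 6  |○○○○○○[○]●●●●●●…
step 15: q1 h= 5  |○○○○○[○]●●●●●●…
step 16: q1 h= 4  |○○○○[○]●●●●●●…
step 17: q1 h= 3  |○○○[○]●●●●●●…
step 18: q1 h= 2  |○○[○]●●●●●●…
step 19: q1 h= 1  |○[○]●●●●●●…
step 20: q1 h= 0  |[○]●●●●●●…
step 21: q1 h= 0  |[●]●●●●●●…
step 22: q0 h= 0  |[●]●●●●●●…
step 23: q0 h= 1  |○[●]●●●●●●…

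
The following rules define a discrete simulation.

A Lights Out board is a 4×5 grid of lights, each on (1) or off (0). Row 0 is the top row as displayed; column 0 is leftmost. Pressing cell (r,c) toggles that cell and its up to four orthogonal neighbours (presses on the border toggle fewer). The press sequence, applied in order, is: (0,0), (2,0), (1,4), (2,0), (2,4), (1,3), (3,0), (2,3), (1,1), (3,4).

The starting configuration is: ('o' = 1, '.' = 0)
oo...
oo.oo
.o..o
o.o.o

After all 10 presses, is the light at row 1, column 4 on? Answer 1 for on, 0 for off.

0

0) oo...
oo.oo
.o..o
o.o.o
1) .....
.o.oo
.o..o
o.o.o
2) .....
oo.oo
o...o
..o.o
3) ....o
oo...
o....
..o.o
4) ....o
.o...
.o...
o.o.o
5) ....o
.o..o
.o.oo
o.o..
6) ...oo
.ooo.
.o..o
o.o..
7) ...oo
.ooo.
oo..o
.oo..
8) ...oo
.oo..
oooo.
.ooo.
9) .o.oo
o....
o.oo.
.ooo.
10) .o.oo
o....
o.ooo
.oo.o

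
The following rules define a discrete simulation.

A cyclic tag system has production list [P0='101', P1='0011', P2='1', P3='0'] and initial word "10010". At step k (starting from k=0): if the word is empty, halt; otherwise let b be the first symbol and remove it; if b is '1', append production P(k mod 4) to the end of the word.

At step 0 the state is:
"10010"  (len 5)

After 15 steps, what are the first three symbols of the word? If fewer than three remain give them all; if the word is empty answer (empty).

101

t=0: "10010"  (len 5)
t=1: "0010101"  (len 7)
t=2: "010101"  (len 6)
t=3: "10101"  (len 5)
t=4: "01010"  (len 5)
t=5: "1010"  (len 4)
t=6: "0100011"  (len 7)
t=7: "100011"  (len 6)
t=8: "000110"  (len 6)
t=9: "00110"  (len 5)
t=10: "0110"  (len 4)
t=11: "110"  (len 3)
t=12: "100"  (len 3)
t=13: "00101"  (len 5)
t=14: "0101"  (len 4)
t=15: "101"  (len 3)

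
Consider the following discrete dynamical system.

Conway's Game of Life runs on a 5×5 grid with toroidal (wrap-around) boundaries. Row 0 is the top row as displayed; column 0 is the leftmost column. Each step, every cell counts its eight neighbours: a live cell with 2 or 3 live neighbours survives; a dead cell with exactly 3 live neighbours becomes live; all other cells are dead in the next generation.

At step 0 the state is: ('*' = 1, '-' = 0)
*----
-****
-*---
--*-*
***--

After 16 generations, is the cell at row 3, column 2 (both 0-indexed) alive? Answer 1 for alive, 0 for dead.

1

[0] *----
-****
-*---
--*-*
***--
[1] -----
-****
-*--*
--**-
*-***
[2] -----
-****
-*--*
-----
-**-*
[3] ----*
-****
-*--*
-***-
-----
[4] *-*-*
-**-*
----*
****-
--**-
[5] *---*
-**-*
----*
**---
-----
[6] **-**
-*--*
--***
*----
-*--*
[7] -*-*-
-*---
-****
***--
-***-
[8] **-*-
-*--*
---**
-----
---**
[9] -*-*-
-*---
*--**
-----
*-***
[10] -*-*-
-*-*-
*---*
-**--
*****
[11] -----
-*-*-
*--**
-----
----*
[12] -----
*-**-
*-***
*--*-
-----
[13] -----
*-*--
*----
****-
-----
[14] -----
-*---
*--*-
***-*
-**--
[15] -**--
-----
---*-
----*
--**-
[16] -***-
--*--
-----
--*-*
-***-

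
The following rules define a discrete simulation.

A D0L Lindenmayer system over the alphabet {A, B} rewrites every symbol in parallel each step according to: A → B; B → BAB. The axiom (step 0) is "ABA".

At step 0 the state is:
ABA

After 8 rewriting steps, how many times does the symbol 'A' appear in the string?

746

step 0: ABA
step 1: BBABB
step 2: BABBABBBABBAB
step 3: BABBBABBABBBABBABBABBBABBABBBAB
step 4: BABBBABBABBABBBABBABBBABBABBABBBABBABBBABBABBBABBABBABBBABBABBBABBABBABBBAB
step 5: BABBBABBABBABBBABBABBBABBABBBABBABBABBBABBABBBABBABBABBBAB…BABBBABBABBABBBABBABBBABBABBABBBABBABBBABBABBBABBABBABBBAB  (len 181)
step 6: BABBBABBABBABBBABBABBBABBABBBABBABBABBBABBABBBABBABBABBBAB…BABBBABBABBABBBABBABBBABBABBABBBABBABBBABBABBBABBABBABBBAB  (len 437)
step 7: BABBBABBABBABBBABBABBBABBABBBABBABBABBBABBABBBABBABBABBBAB…BABBBABBABBABBBABBABBBABBABBABBBABBABBBABBABBBABBABBABBBAB  (len 1055)
step 8: BABBBABBABBABBBABBABBBABBABBBABBABBABBBABBABBBABBABBABBBAB…BABBBABBABBABBBABBABBBABBABBABBBABBABBBABBABBBABBABBABBBAB  (len 2547)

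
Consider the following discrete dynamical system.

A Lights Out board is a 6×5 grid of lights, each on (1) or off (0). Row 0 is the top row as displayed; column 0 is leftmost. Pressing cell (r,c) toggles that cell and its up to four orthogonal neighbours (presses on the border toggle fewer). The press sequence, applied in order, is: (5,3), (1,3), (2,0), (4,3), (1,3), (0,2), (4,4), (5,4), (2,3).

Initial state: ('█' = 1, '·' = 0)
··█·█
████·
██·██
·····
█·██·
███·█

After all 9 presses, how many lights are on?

12

0) ··█·█
████·
██·██
·····
█·██·
███·█
1) ··█·█
████·
██·██
·····
█·█··
██·█·
2) ··███
██··█
██··█
·····
█·█··
██·█·
3) ··███
·█··█
····█
█····
█·█··
██·█·
4) ··███
·█··█
····█
█··█·
█··██
██···
5) ··█·█
·███·
···██
█··█·
█··██
██···
6) ·█·██
·█·█·
···██
█··█·
█··██
██···
7) ·█·██
·█·█·
···██
█··██
█····
██··█
8) ·█·██
·█·█·
···██
█··██
█···█
██·█·
9) ·█·██
·█···
··█··
█···█
█···█
██·█·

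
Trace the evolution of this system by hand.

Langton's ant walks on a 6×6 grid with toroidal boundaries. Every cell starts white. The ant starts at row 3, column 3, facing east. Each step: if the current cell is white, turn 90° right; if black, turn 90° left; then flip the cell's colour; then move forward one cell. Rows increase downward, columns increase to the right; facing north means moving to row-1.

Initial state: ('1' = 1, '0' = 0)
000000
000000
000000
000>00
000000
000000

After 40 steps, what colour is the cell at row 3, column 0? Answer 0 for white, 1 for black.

0

t=0: 000000
000000
000000
000>00
000000
000000
t=1: 000000
000000
000000
000100
000v00
000000
t=2: 000000
000000
000000
000100
00<100
000000
t=3: 000000
000000
000000
00^100
001100
000000
t=4: 000000
000000
000000
001>00
001100
000000
t=5: 000000
000000
000^00
001000
001100
000000
t=6: 000000
000000
0001>0
001000
001100
000000
t=7: 000000
000000
000110
0010v0
001100
000000
t=8: 000000
000000
000110
001<10
001100
000000
t=9: 000000
000000
000^10
001110
001100
000000
t=10: 000000
000000
00<010
001110
001100
000000
t=11: 000000
00^000
001010
001110
001100
000000
t=12: 000000
001>00
001010
001110
001100
000000
t=13: 000000
001100
001v10
001110
001100
000000
t=14: 000000
001100
00<110
001110
001100
000000
t=15: 000000
001100
000110
00v110
001100
000000
t=16: 000000
001100
000110
000>10
001100
000000
t=17: 000000
001100
000^10
000010
001100
000000
t=18: 000000
001100
00<010
000010
001100
000000
t=19: 000000
00^100
001010
000010
001100
000000
t=20: 000000
0<0100
001010
000010
001100
000000
t=21: 0^0000
010100
001010
000010
001100
000000
t=22: 01>000
010100
001010
000010
001100
000000
t=23: 011000
01v100
001010
000010
001100
000000
t=24: 011000
0<1100
001010
000010
001100
000000
t=25: 011000
001100
0v1010
000010
001100
000000
t=26: 011000
001100
<11010
000010
001100
000000
t=27: 011000
^01100
111010
000010
001100
000000
t=28: 011000
1>1100
111010
000010
001100
000000
t=29: 011000
111100
1v1010
000010
001100
000000
t=30: 011000
111100
10>010
000010
001100
000000
t=31: 011000
11^100
100010
000010
001100
000000
t=32: 011000
1<0100
100010
000010
001100
000000
t=33: 011000
100100
1v0010
000010
001100
000000
t=34: 011000
100100
<10010
000010
001100
000000
t=35: 011000
100100
010010
v00010
001100
000000
t=36: 011000
100100
010010
10001<
001100
000000
t=37: 011000
100100
01001^
100011
001100
000000
t=38: 011000
100100
>10011
100011
001100
000000
t=39: 011000
100100
110011
v00011
001100
000000
t=40: 011000
100100
110011
0>0011
001100
000000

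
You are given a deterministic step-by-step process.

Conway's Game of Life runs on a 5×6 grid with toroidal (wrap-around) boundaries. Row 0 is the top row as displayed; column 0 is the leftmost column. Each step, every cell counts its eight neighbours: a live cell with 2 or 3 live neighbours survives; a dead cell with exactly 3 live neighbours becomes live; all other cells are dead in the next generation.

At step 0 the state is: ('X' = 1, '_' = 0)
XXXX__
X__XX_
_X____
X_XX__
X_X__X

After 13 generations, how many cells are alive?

11

gen 0: XXXX__
X__XX_
_X____
X_XX__
X_X__X
gen 1: ______
X__XXX
XX__XX
X_XX_X
____XX
gen 2: X__X__
_X_X__
______
__XX__
X__XXX
gen 3: XX_X__
__X___
___X__
__XX_X
XX___X
gen 4: _____X
_XXX__
___XX_
_XXX_X
___X_X
gen 5: X__X__
__XX__
X_____
X____X
___X_X
gen 6: ___X__
_XXX__
XX___X
X___XX
_____X
gen 7: ___XX_
_X_XX_
___X__
_X__X_
X____X
gen 8: X_XX__
______
___X__
X___XX
X__X_X
gen 9: XXXXXX
__XX__
____XX
X__X__
__XX__
gen 10: X____X
______
__X_XX
__XX_X
______
gen 11: ______
X___X_
__X_XX
__XX_X
X___XX
gen 12: X___X_
___XX_
XXX___
_XX___
X__XXX
gen 13: X_____
X_XXX_
X_____
____X_
X_XXX_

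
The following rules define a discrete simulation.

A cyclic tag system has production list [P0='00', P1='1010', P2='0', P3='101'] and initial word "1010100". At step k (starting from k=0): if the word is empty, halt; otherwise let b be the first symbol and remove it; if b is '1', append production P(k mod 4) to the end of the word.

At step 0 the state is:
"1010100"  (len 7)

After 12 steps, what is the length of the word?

0

0) "1010100"  (len 7)
1) "01010000"  (len 8)
2) "1010000"  (len 7)
3) "0100000"  (len 7)
4) "100000"  (len 6)
5) "0000000"  (len 7)
6) "000000"  (len 6)
7) "00000"  (len 5)
8) "0000"  (len 4)
9) "000"  (len 3)
10) "00"  (len 2)
11) "0"  (len 1)
12) (halted — word empty)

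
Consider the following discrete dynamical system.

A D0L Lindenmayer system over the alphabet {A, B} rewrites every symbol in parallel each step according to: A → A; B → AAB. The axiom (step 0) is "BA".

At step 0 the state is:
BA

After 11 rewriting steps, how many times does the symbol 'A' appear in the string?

gen 0: BA
gen 1: AABA
gen 2: AAAABA
gen 3: AAAAAABA
gen 4: AAAAAAAABA
gen 5: AAAAAAAAAABA
gen 6: AAAAAAAAAAAABA
gen 7: AAAAAAAAAAAAAABA
gen 8: AAAAAAAAAAAAAAAABA
gen 9: AAAAAAAAAAAAAAAAAABA
gen 10: AAAAAAAAAAAAAAAAAAAABA
gen 11: AAAAAAAAAAAAAAAAAAAAAABA

23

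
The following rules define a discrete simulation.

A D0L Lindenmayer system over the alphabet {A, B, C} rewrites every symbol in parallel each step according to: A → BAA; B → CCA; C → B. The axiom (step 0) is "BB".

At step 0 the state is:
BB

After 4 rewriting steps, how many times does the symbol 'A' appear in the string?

32

t=0: BB
t=1: CCACCA
t=2: BBBAABBBAA
t=3: CCACCACCABAABAACCACCACCABAABAA
t=4: BBBAABBBAABBBAACCABAABAACCABAABAABBBAABBBAABBBAACCABAABAACCABAABAA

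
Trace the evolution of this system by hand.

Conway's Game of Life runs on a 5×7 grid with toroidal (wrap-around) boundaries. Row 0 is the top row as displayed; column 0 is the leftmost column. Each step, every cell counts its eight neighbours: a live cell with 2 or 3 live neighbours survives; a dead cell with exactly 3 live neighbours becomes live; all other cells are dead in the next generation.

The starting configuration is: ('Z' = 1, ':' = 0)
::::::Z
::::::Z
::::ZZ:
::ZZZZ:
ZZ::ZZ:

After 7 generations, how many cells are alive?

4

0) ::::::Z
::::::Z
::::ZZ:
::ZZZZ:
ZZ::ZZ:
1) ::::::Z
::::::Z
::::::Z
:ZZ::::
ZZZ::::
2) :Z::::Z
Z::::ZZ
Z::::::
::Z::::
Z:Z::::
3) :Z:::Z:
:Z:::Z:
ZZ:::::
:::::::
Z:Z::::
4) ZZZ:::Z
:ZZ:::Z
ZZ:::::
Z::::::
:Z:::::
5) ::::::Z
::::::Z
::Z:::Z
Z::::::
::Z:::Z
6) Z::::ZZ
Z::::ZZ
Z:::::Z
ZZ::::Z
Z:::::Z
7) :Z:::::
:Z:::::
:::::::
:Z:::Z:
:::::::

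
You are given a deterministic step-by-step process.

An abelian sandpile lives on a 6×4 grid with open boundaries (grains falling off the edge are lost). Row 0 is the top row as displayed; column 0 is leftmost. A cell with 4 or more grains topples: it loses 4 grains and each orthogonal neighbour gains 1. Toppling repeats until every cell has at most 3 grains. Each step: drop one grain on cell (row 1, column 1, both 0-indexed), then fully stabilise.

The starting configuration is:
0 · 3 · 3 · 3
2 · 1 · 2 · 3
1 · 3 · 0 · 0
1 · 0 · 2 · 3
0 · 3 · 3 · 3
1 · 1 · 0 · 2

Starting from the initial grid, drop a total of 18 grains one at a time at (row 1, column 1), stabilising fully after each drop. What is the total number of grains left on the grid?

k=0  0 · 3 · 3 · 3
2 · 1 · 2 · 3
1 · 3 · 0 · 0
1 · 0 · 2 · 3
0 · 3 · 3 · 3
1 · 1 · 0 · 2
k=1  0 · 3 · 3 · 3
2 · 2 · 2 · 3
1 · 3 · 0 · 0
1 · 0 · 2 · 3
0 · 3 · 3 · 3
1 · 1 · 0 · 2
k=2  0 · 3 · 3 · 3
2 · 3 · 2 · 3
1 · 3 · 0 · 0
1 · 0 · 2 · 3
0 · 3 · 3 · 3
1 · 1 · 0 · 2
k=3  1 · 1 · 2 · 1
3 · 3 · 1 · 1
2 · 0 · 2 · 1
1 · 1 · 2 · 3
0 · 3 · 3 · 3
1 · 1 · 0 · 2
k=4  2 · 2 · 2 · 1
0 · 1 · 2 · 1
3 · 1 · 2 · 1
1 · 1 · 2 · 3
0 · 3 · 3 · 3
1 · 1 · 0 · 2
k=5  2 · 2 · 2 · 1
0 · 2 · 2 · 1
3 · 1 · 2 · 1
1 · 1 · 2 · 3
0 · 3 · 3 · 3
1 · 1 · 0 · 2
k=6  2 · 2 · 2 · 1
0 · 3 · 2 · 1
3 · 1 · 2 · 1
1 · 1 · 2 · 3
0 · 3 · 3 · 3
1 · 1 · 0 · 2
k=7  2 · 3 · 2 · 1
1 · 0 · 3 · 1
3 · 2 · 2 · 1
1 · 1 · 2 · 3
0 · 3 · 3 · 3
1 · 1 · 0 · 2
k=8  2 · 3 · 2 · 1
1 · 1 · 3 · 1
3 · 2 · 2 · 1
1 · 1 · 2 · 3
0 · 3 · 3 · 3
1 · 1 · 0 · 2
k=9  2 · 3 · 2 · 1
1 · 2 · 3 · 1
3 · 2 · 2 · 1
1 · 1 · 2 · 3
0 · 3 · 3 · 3
1 · 1 · 0 · 2
k=10  2 · 3 · 2 · 1
1 · 3 · 3 · 1
3 · 2 · 2 · 1
1 · 1 · 2 · 3
0 · 3 · 3 · 3
1 · 1 · 0 · 2
k=11  3 · 1 · 0 · 2
2 · 2 · 1 · 2
3 · 3 · 3 · 1
1 · 1 · 2 · 3
0 · 3 · 3 · 3
1 · 1 · 0 · 2
k=12  3 · 1 · 0 · 2
2 · 3 · 1 · 2
3 · 3 · 3 · 1
1 · 1 · 2 · 3
0 · 3 · 3 · 3
1 · 1 · 0 · 2
k=13  0 · 3 · 0 · 2
1 · 2 · 3 · 2
1 · 2 · 0 · 2
2 · 2 · 3 · 3
0 · 3 · 3 · 3
1 · 1 · 0 · 2
k=14  0 · 3 · 0 · 2
1 · 3 · 3 · 2
1 · 2 · 0 · 2
2 · 2 · 3 · 3
0 · 3 · 3 · 3
1 · 1 · 0 · 2
k=15  1 · 0 · 2 · 2
2 · 2 · 0 · 3
1 · 3 · 1 · 2
2 · 2 · 3 · 3
0 · 3 · 3 · 3
1 · 1 · 0 · 2
k=16  1 · 0 · 2 · 2
2 · 3 · 0 · 3
1 · 3 · 1 · 2
2 · 2 · 3 · 3
0 · 3 · 3 · 3
1 · 1 · 0 · 2
k=17  1 · 1 · 2 · 2
3 · 1 · 1 · 3
2 · 0 · 2 · 2
2 · 3 · 3 · 3
0 · 3 · 3 · 3
1 · 1 · 0 · 2
k=18  1 · 1 · 2 · 2
3 · 2 · 1 · 3
2 · 0 · 2 · 2
2 · 3 · 3 · 3
0 · 3 · 3 · 3
1 · 1 · 0 · 2

45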